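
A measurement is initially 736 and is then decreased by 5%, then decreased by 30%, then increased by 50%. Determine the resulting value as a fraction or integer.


Start: 736
Step 1: decrease by 5% => multiply by 95/100
  736 * 95/100 = 3496/5
Step 2: decrease by 30% => multiply by 70/100
  3496/5 * 70/100 = 12236/25
Step 3: increase by 50% => multiply by 150/100
  12236/25 * 150/100 = 18354/25
Final value = 18354/25

18354/25


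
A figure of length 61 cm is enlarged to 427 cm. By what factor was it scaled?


Original length = 61 cm
Scaled length = 427 cm
Scale factor = 427 / 61
= 7

7


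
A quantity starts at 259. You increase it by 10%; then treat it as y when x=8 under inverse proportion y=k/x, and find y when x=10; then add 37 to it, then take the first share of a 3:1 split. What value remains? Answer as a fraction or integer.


Start with 259.
Step 1: Increase by 10%: 259 * 110/100 = 2849/10
Step 2: Inverse prop: k = (2849/10)*8; new y = k/10 = 2849/10*8/10 = 5698/25
Step 3: Add 37: 5698/25+37=6623/25; split 3:1 first = 6623/25*3/4 = 19869/100
Final result = 19869/100

19869/100


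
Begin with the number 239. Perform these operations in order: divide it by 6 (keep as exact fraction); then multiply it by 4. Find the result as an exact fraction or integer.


Start with 239.
Step 1: Divide by 6: 239 / 6 = 239/6
Step 2: Multiply by 4: 239/6 * 4 = 478/3
Final result = 478/3

478/3


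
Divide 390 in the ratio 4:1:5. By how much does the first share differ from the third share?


Total parts = 4 + 1 + 5 = 10
Value per part = 390 / 10 = 39
Shares: 4*39=156, 1*39=39, 5*39=195
First share = 156, third share = 195
Difference = |156 - 195| = 39

39


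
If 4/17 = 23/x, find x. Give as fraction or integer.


Setting up: 4/17 = 23/x
Cross multiply: 4 * x = 17 * 23
4x = 391
x = 391/4
x = 391/4

391/4


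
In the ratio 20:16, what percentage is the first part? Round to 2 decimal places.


Total parts = 20 + 16 = 36
First part fraction = 20/36
Percentage = (20/36) * 100
= 0.555556 * 100
= 55.56%

55.56


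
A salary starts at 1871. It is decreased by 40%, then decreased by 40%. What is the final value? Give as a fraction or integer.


Start: 1871
Step 1: decrease by 40% => multiply by 60/100
  1871 * 60/100 = 5613/5
Step 2: decrease by 40% => multiply by 60/100
  5613/5 * 60/100 = 16839/25
Final value = 16839/25

16839/25


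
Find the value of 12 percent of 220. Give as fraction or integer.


Compute 12% of 220
Convert percentage: 12% = 12/100
Multiply: 220 * 12/100
= 2640/100
= 132/5

132/5


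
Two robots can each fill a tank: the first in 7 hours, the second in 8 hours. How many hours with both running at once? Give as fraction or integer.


Rate of A = 1/7 job per hour
Rate of B = 1/8 job per hour
Combined rate = 1/7 + 1/8
Find common denominator: (8 + 7)/(7*8) = 15/56
Combined rate = 15/56 job per hour
Time together = 1 / (15/56) = 56/15 hours

56/15


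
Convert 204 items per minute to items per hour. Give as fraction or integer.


Converting from per minute to per hour
Rate = 204 items per minute
Multiply by 60: 204 * 60
= 12240 items per hour

12240


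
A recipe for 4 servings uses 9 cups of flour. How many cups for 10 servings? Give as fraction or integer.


Original: 9 cups for 4 servings
Target servings = 10
Scaling factor = 10/4
New amount = 9 * 10/4
= 90/4
= 45/2 cups

45/2


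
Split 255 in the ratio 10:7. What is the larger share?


Total parts = 10 + 7 = 17
Value per part = 255 / 17 = 15
First share = 10 * 15 = 150
Second share = 7 * 15 = 105
Larger share = 150

150


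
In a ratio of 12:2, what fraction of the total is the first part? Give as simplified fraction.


Total parts = 12 + 2 = 14
First part fraction = 12/14
Simplify: 12/14 = 6/7

6/7


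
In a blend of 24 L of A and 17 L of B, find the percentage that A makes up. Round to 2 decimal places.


Volume of A = 24 L
Volume of B = 17 L
Total volume = 24 + 17 = 41 L
Percentage of A = (24/41) * 100
= 58.54%

58.54


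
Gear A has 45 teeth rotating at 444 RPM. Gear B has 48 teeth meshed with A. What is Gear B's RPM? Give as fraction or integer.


Gear ratio: teeth_A * RPM_A = teeth_B * RPM_B
45 * 444 = 48 * RPM_B
19980 = 48 * RPM_B
RPM_B = 19980 / 48
RPM_B = 1665/4

1665/4


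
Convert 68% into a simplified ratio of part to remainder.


Part = 68%, Remainder = 32%
Ratio = 68:32
GCD(68, 32) = 4
Simplify: 17:8 = 17:8

17:8


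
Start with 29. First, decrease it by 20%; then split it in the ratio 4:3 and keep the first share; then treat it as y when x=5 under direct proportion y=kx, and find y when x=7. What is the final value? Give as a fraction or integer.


Start with 29.
Step 1: Decrease by 20%: 29 * 80/100 = 116/5
Step 2: Split 4:3, first share = 116/5 * 4/7 = 464/35
Step 3: Direct prop: k = (464/35)/5; new y = k*7 = 464/35*7/5 = 464/25
Final result = 464/25

464/25


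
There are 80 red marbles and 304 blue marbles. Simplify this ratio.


Find GCD(80, 304)
GCD = 16
Divide both by 16: 80/16 = 5, 304/16 = 19
Simplified ratio = 5:19

5:19


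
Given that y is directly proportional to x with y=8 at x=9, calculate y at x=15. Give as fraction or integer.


Direct proportion: y = kx
Find k: k = 8/9 = 8/9
Compute y at x=15: y = 8/9 * 15
y = 40/3

40/3


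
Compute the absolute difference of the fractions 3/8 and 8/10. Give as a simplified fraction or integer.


Simplify: 3/8 = 3/8 and 8/10 = 4/5
Find common denominator: LCD = 40
Convert: 15/40 and 32/40
Difference = |15 - 32|/40 = 17/40
Simplified = 17/40

17/40


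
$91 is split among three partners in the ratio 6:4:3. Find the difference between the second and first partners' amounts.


Total parts = 6 + 4 + 3 = 13
Value per part = 91 / 13 = 7
Shares: 6*7=42, 4*7=28, 3*7=21
Second share = 28, first share = 42
Difference = |28 - 42| = 14

14


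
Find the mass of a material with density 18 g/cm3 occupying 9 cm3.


Using mass = density * volume
Density = 18 g/cm3
Volume = 9 cm3
Mass = 18 * 9
= 162 g

162


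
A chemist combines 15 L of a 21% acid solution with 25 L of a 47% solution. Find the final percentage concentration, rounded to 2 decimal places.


Solute in mixture 1 = 21% of 15 L = 15*21/100 = 63/20 L
Solute in mixture 2 = 47% of 25 L = 25*47/100 = 47/4 L
Total solute = 63/20 + 47/4 = 149/10 L
Total volume = 15 + 25 = 40 L
Final concentration = 149/10/40 * 100 = 37.25%

37.25


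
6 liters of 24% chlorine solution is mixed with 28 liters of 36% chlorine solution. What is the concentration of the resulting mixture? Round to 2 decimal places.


Solute in mixture 1 = 24% of 6 L = 6*24/100 = 36/25 L
Solute in mixture 2 = 36% of 28 L = 28*36/100 = 252/25 L
Total solute = 36/25 + 252/25 = 288/25 L
Total volume = 6 + 28 = 34 L
Final concentration = 288/25/34 * 100 = 33.88%

33.88


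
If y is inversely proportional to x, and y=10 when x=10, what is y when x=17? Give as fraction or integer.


Inverse proportion: y = k/x
Find k: k = 10 * 10 = 100
Compute y at x=17: y = 100/17
y = 100/17

100/17


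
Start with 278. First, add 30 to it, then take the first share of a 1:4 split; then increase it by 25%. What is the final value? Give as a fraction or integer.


Start with 278.
Step 1: Add 30: 278+30=308; split 1:4 first = 308*1/5 = 308/5
Step 2: Increase by 25%: 308/5 * 125/100 = 77
Final result = 77

77


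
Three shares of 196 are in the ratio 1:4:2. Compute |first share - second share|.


Total parts = 1 + 4 + 2 = 7
Value per part = 196 / 7 = 28
Shares: 1*28=28, 4*28=112, 2*28=56
First share = 28, second share = 112
Difference = |28 - 112| = 84

84


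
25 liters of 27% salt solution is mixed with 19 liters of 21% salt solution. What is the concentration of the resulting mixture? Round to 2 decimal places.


Solute in mixture 1 = 27% of 25 L = 25*27/100 = 27/4 L
Solute in mixture 2 = 21% of 19 L = 19*21/100 = 399/100 L
Total solute = 27/4 + 399/100 = 537/50 L
Total volume = 25 + 19 = 44 L
Final concentration = 537/50/44 * 100 = 24.41%

24.41


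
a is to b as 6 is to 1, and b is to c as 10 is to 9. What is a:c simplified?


Given a:b = 6:1 and b:c = 10:9
Make b consistent. Multiply first ratio by 10: a:b = 60:10
Multiply second ratio by 1: b:c = 10:9
Now b = 10 in both, so a:b:c = 60:10:9
Therefore a:c = 60:9
Simplify by GCD: a:c = 20:3

20:3


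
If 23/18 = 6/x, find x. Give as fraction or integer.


Setting up: 23/18 = 6/x
Cross multiply: 23 * x = 18 * 6
23x = 108
x = 108/23
x = 108/23

108/23


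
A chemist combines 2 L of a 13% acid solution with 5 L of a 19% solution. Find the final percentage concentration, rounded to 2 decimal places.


Solute in mixture 1 = 13% of 2 L = 2*13/100 = 13/50 L
Solute in mixture 2 = 19% of 5 L = 5*19/100 = 19/20 L
Total solute = 13/50 + 19/20 = 121/100 L
Total volume = 2 + 5 = 7 L
Final concentration = 121/100/7 * 100 = 17.29%

17.29


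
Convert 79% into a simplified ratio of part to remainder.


Part = 79%, Remainder = 21%
Ratio = 79:21
GCD(79, 21) = 1
Simplify: 79:21 = 79:21

79:21


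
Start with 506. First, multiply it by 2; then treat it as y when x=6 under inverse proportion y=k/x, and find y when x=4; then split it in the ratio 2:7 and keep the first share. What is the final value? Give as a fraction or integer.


Start with 506.
Step 1: Multiply by 2: 506 * 2 = 1012
Step 2: Inverse prop: k = (1012)*6; new y = k/4 = 1012*6/4 = 1518
Step 3: Split 2:7, first share = 1518 * 2/9 = 1012/3
Final result = 1012/3

1012/3


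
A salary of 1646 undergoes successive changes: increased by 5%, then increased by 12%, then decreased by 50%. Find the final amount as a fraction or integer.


Start: 1646
Step 1: increase by 5% => multiply by 105/100
  1646 * 105/100 = 17283/10
Step 2: increase by 12% => multiply by 112/100
  17283/10 * 112/100 = 241962/125
Step 3: decrease by 50% => multiply by 50/100
  241962/125 * 50/100 = 120981/125
Final value = 120981/125

120981/125


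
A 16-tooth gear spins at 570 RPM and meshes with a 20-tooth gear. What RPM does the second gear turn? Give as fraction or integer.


Gear ratio: teeth_A * RPM_A = teeth_B * RPM_B
16 * 570 = 20 * RPM_B
9120 = 20 * RPM_B
RPM_B = 9120 / 20
RPM_B = 456

456


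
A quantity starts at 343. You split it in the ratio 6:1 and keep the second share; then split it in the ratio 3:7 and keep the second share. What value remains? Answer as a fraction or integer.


Start with 343.
Step 1: Split 6:1, second share = 343 * 1/7 = 49
Step 2: Split 3:7, second share = 49 * 7/10 = 343/10
Final result = 343/10

343/10


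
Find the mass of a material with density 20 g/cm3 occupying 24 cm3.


Using mass = density * volume
Density = 20 g/cm3
Volume = 24 cm3
Mass = 20 * 24
= 480 g

480


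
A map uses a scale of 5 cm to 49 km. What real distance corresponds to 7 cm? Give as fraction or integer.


Map scale: 5 cm = 49 km
Measured distance on map = 7 cm
Set up proportion: 7 * 49 / 5
= 343 / 5
= 343/5 km

343/5


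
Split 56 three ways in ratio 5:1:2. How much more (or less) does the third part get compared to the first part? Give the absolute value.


Total parts = 5 + 1 + 2 = 8
Value per part = 56 / 8 = 7
Shares: 5*7=35, 1*7=7, 2*7=14
Third share = 14, first share = 35
Difference = |14 - 35| = 21

21


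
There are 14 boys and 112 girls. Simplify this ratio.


Find GCD(14, 112)
GCD = 14
Divide both by 14: 14/14 = 1, 112/14 = 8
Simplified ratio = 1:8

1:8


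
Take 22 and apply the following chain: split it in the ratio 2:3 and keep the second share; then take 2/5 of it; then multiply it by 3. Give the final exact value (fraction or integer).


Start with 22.
Step 1: Split 2:3, second share = 22 * 3/5 = 66/5
Step 2: Take 2/5: 66/5 * 2/5 = 132/25
Step 3: Multiply by 3: 132/25 * 3 = 396/25
Final result = 396/25

396/25


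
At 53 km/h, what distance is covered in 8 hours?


Using distance = speed * time
Speed = 53 km/h
Time = 8 hours
Distance = 53 * 8
= 424 km

424


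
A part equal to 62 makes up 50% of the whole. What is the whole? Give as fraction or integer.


Given: 62 is 50% of the whole
Set up: 62 = 50/100 * whole
whole = 62 * 100 / 50
whole = 6200 / 50
whole = 124

124


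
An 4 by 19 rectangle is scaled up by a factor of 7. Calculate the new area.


Original dimensions: 4 x 19
Enlargement factor = 7
New width = 4 * 7 = 28
New height = 19 * 7 = 133
New area = 28 * 133 = 3724

3724


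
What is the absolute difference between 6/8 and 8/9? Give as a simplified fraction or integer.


Simplify: 6/8 = 3/4 and 8/9 = 8/9
Find common denominator: LCD = 36
Convert: 27/36 and 32/36
Difference = |27 - 32|/36 = 5/36
Simplified = 5/36

5/36


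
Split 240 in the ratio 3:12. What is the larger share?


Total parts = 3 + 12 = 15
Value per part = 240 / 15 = 16
First share = 3 * 16 = 48
Second share = 12 * 16 = 192
Larger share = 192

192


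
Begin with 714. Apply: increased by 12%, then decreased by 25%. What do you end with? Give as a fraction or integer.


Start: 714
Step 1: increase by 12% => multiply by 112/100
  714 * 112/100 = 19992/25
Step 2: decrease by 25% => multiply by 75/100
  19992/25 * 75/100 = 14994/25
Final value = 14994/25

14994/25


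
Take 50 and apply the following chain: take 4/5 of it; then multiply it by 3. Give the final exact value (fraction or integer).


Start with 50.
Step 1: Take 4/5: 50 * 4/5 = 40
Step 2: Multiply by 3: 40 * 3 = 120
Final result = 120

120


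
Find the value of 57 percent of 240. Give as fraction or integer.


Compute 57% of 240
Convert percentage: 57% = 57/100
Multiply: 240 * 57/100
= 13680/100
= 684/5

684/5


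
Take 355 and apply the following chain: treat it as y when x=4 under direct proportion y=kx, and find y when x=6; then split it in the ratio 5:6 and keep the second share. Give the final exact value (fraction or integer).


Start with 355.
Step 1: Direct prop: k = (355)/4; new y = k*6 = 355*6/4 = 1065/2
Step 2: Split 5:6, second share = 1065/2 * 6/11 = 3195/11
Final result = 3195/11

3195/11


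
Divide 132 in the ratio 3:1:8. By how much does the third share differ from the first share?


Total parts = 3 + 1 + 8 = 12
Value per part = 132 / 12 = 11
Shares: 3*11=33, 1*11=11, 8*11=88
Third share = 88, first share = 33
Difference = |88 - 33| = 55

55


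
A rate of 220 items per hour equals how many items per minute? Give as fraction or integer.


Converting from per hour to per minute
Rate = 220 items per hour
Divide by 60: 220/60
= 11/3 items per minute

11/3


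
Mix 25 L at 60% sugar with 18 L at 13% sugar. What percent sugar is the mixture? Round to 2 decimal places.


Solute in mixture 1 = 60% of 25 L = 25*60/100 = 15 L
Solute in mixture 2 = 13% of 18 L = 18*13/100 = 117/50 L
Total solute = 15 + 117/50 = 867/50 L
Total volume = 25 + 18 = 43 L
Final concentration = 867/50/43 * 100 = 40.33%

40.33


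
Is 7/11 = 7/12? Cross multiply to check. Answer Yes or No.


Cross multiply to check 7/11 = 7/12
Left cross product: 7 * 12 = 84
Right cross product: 11 * 7 = 77
84 != 77
Not equal, so proportions differ => No

No


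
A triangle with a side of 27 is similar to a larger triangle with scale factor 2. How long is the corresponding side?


Similar triangles have proportional sides
Scale factor = 2
Smaller side = 27
Corresponding larger side = 27 * 2
= 54

54


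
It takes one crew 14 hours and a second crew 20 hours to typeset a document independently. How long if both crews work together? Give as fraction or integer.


Rate of A = 1/14 job per hour
Rate of B = 1/20 job per hour
Combined rate = 1/14 + 1/20
Find common denominator: (20 + 14)/(14*20) = 34/280
Combined rate = 17/140 job per hour
Time together = 1 / (17/140) = 140/17 hours

140/17


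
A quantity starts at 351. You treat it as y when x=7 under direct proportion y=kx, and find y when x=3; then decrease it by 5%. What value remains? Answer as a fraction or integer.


Start with 351.
Step 1: Direct prop: k = (351)/7; new y = k*3 = 351*3/7 = 1053/7
Step 2: Decrease by 5%: 1053/7 * 95/100 = 20007/140
Final result = 20007/140

20007/140


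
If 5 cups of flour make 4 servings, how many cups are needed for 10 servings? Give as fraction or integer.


Original: 5 cups for 4 servings
Target servings = 10
Scaling factor = 10/4
New amount = 5 * 10/4
= 50/4
= 25/2 cups

25/2


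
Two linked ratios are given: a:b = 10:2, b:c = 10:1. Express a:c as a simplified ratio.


Given a:b = 10:2 and b:c = 10:1
Make b consistent. Multiply first ratio by 10: a:b = 100:20
Multiply second ratio by 2: b:c = 20:2
Now b = 20 in both, so a:b:c = 100:20:2
Therefore a:c = 100:2
Simplify by GCD: a:c = 50:1

50:1


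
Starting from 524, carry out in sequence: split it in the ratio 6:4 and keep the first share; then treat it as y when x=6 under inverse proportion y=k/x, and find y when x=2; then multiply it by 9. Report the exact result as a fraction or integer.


Start with 524.
Step 1: Split 6:4, first share = 524 * 6/10 = 1572/5
Step 2: Inverse prop: k = (1572/5)*6; new y = k/2 = 1572/5*6/2 = 4716/5
Step 3: Multiply by 9: 4716/5 * 9 = 42444/5
Final result = 42444/5

42444/5


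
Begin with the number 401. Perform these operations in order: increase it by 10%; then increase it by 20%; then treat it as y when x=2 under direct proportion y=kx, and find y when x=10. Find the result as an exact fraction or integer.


Start with 401.
Step 1: Increase by 10%: 401 * 110/100 = 4411/10
Step 2: Increase by 20%: 4411/10 * 120/100 = 13233/25
Step 3: Direct prop: k = (13233/25)/2; new y = k*10 = 13233/25*10/2 = 13233/5
Final result = 13233/5

13233/5


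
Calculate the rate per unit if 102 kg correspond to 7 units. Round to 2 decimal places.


Total kg = 102
Number of units = 7
Unit rate = 102 / 7
= 14.57 kg per unit

14.57


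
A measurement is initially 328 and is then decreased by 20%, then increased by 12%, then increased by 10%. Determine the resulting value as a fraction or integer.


Start: 328
Step 1: decrease by 20% => multiply by 80/100
  328 * 80/100 = 1312/5
Step 2: increase by 12% => multiply by 112/100
  1312/5 * 112/100 = 36736/125
Step 3: increase by 10% => multiply by 110/100
  36736/125 * 110/100 = 202048/625
Final value = 202048/625

202048/625


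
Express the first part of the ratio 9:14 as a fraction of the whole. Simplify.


Total parts = 9 + 14 = 23
First part fraction = 9/23
Simplify: 9/23 = 9/23

9/23


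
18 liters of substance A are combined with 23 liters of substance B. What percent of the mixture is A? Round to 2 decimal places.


Volume of A = 18 L
Volume of B = 23 L
Total volume = 18 + 23 = 41 L
Percentage of A = (18/41) * 100
= 43.90%

43.90


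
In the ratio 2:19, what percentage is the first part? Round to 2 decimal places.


Total parts = 2 + 19 = 21
First part fraction = 2/21
Percentage = (2/21) * 100
= 0.095238 * 100
= 9.52%

9.52


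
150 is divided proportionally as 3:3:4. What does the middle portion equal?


Ratio = 3:3:4
Total parts = 3 + 3 + 4 = 10
Value per part = 150 / 10 = 15
First share = 3 * 15 = 45
Middle share = 3 * 15 = 45
Third share = 4 * 15 = 60

45


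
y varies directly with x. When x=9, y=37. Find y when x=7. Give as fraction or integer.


Direct proportion: y = kx
Find k: k = 37/9 = 37/9
Compute y at x=7: y = 37/9 * 7
y = 259/9

259/9


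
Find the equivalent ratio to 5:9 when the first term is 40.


Original ratio: 5:9
First term target: 40
Scale factor = 40 / 5 = 8
Multiply second term: 9 * 8 = 72
Equivalent ratio = 40:72

40:72


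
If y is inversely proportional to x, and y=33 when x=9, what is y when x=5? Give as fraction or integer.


Inverse proportion: y = k/x
Find k: k = 9 * 33 = 297
Compute y at x=5: y = 297/5
y = 297/5

297/5


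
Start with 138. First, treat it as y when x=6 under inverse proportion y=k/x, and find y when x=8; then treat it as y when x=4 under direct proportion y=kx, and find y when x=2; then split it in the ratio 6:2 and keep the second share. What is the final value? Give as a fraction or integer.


Start with 138.
Step 1: Inverse prop: k = (138)*6; new y = k/8 = 138*6/8 = 207/2
Step 2: Direct prop: k = (207/2)/4; new y = k*2 = 207/2*2/4 = 207/4
Step 3: Split 6:2, second share = 207/4 * 2/8 = 207/16
Final result = 207/16

207/16


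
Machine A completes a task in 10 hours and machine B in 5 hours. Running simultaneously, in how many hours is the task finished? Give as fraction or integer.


Rate of A = 1/10 job per hour
Rate of B = 1/5 job per hour
Combined rate = 1/10 + 1/5
Find common denominator: (5 + 10)/(10*5) = 15/50
Combined rate = 3/10 job per hour
Time together = 1 / (3/10) = 10/3 hours

10/3


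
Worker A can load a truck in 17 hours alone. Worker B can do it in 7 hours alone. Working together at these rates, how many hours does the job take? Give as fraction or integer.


Rate of A = 1/17 job per hour
Rate of B = 1/7 job per hour
Combined rate = 1/17 + 1/7
Find common denominator: (7 + 17)/(17*7) = 24/119
Combined rate = 24/119 job per hour
Time together = 1 / (24/119) = 119/24 hours

119/24


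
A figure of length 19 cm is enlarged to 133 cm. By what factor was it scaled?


Original length = 19 cm
Scaled length = 133 cm
Scale factor = 133 / 19
= 7

7


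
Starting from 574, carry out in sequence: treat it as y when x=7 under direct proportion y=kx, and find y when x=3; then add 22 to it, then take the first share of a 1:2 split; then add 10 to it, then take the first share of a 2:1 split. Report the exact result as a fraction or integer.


Start with 574.
Step 1: Direct prop: k = (574)/7; new y = k*3 = 574*3/7 = 246
Step 2: Add 22: 246+22=268; split 1:2 first = 268*1/3 = 268/3
Step 3: Add 10: 268/3+10=298/3; split 2:1 first = 298/3*2/3 = 596/9
Final result = 596/9

596/9


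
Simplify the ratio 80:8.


Find GCD(80, 8)
GCD = 8
Divide both by 8: 80/8 = 10, 8/8 = 1
Simplified ratio = 10:1

10:1


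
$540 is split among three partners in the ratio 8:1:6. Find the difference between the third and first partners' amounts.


Total parts = 8 + 1 + 6 = 15
Value per part = 540 / 15 = 36
Shares: 8*36=288, 1*36=36, 6*36=216
Third share = 216, first share = 288
Difference = |216 - 288| = 72

72


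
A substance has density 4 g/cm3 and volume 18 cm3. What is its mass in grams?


Using mass = density * volume
Density = 4 g/cm3
Volume = 18 cm3
Mass = 4 * 18
= 72 g

72


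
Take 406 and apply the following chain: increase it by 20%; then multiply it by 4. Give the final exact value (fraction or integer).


Start with 406.
Step 1: Increase by 20%: 406 * 120/100 = 2436/5
Step 2: Multiply by 4: 2436/5 * 4 = 9744/5
Final result = 9744/5

9744/5


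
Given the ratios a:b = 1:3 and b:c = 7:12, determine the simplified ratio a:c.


Given a:b = 1:3 and b:c = 7:12
Make b consistent. Multiply first ratio by 7: a:b = 7:21
Multiply second ratio by 3: b:c = 21:36
Now b = 21 in both, so a:b:c = 7:21:36
Therefore a:c = 7:36
Simplify by GCD: a:c = 7:36

7:36


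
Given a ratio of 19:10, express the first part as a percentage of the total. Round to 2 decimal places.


Total parts = 19 + 10 = 29
First part fraction = 19/29
Percentage = (19/29) * 100
= 0.655172 * 100
= 65.52%

65.52


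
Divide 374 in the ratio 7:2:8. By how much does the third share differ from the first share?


Total parts = 7 + 2 + 8 = 17
Value per part = 374 / 17 = 22
Shares: 7*22=154, 2*22=44, 8*22=176
Third share = 176, first share = 154
Difference = |176 - 154| = 22

22


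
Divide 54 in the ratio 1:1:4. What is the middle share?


Ratio = 1:1:4
Total parts = 1 + 1 + 4 = 6
Value per part = 54 / 6 = 9
First share = 1 * 9 = 9
Middle share = 1 * 9 = 9
Third share = 4 * 9 = 36

9


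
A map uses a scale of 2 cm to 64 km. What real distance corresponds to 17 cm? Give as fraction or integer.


Map scale: 2 cm = 64 km
Measured distance on map = 17 cm
Set up proportion: 17 * 64 / 2
= 1088 / 2
= 544 km

544


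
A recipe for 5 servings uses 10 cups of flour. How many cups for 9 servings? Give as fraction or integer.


Original: 10 cups for 5 servings
Target servings = 9
Scaling factor = 9/5
New amount = 10 * 9/5
= 90/5
= 18 cups

18


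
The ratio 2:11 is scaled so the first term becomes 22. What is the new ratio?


Original ratio: 2:11
First term target: 22
Scale factor = 22 / 2 = 11
Multiply second term: 11 * 11 = 121
Equivalent ratio = 22:121

22:121


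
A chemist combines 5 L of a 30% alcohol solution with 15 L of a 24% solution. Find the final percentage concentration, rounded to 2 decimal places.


Solute in mixture 1 = 30% of 5 L = 5*30/100 = 3/2 L
Solute in mixture 2 = 24% of 15 L = 15*24/100 = 18/5 L
Total solute = 3/2 + 18/5 = 51/10 L
Total volume = 5 + 15 = 20 L
Final concentration = 51/10/20 * 100 = 25.50%

25.50


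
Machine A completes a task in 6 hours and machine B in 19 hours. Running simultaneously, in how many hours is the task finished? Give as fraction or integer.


Rate of A = 1/6 job per hour
Rate of B = 1/19 job per hour
Combined rate = 1/6 + 1/19
Find common denominator: (19 + 6)/(6*19) = 25/114
Combined rate = 25/114 job per hour
Time together = 1 / (25/114) = 114/25 hours

114/25


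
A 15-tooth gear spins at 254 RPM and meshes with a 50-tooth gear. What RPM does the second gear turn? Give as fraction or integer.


Gear ratio: teeth_A * RPM_A = teeth_B * RPM_B
15 * 254 = 50 * RPM_B
3810 = 50 * RPM_B
RPM_B = 3810 / 50
RPM_B = 381/5

381/5


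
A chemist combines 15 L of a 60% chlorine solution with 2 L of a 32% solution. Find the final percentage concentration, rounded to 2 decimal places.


Solute in mixture 1 = 60% of 15 L = 15*60/100 = 9 L
Solute in mixture 2 = 32% of 2 L = 2*32/100 = 16/25 L
Total solute = 9 + 16/25 = 241/25 L
Total volume = 15 + 2 = 17 L
Final concentration = 241/25/17 * 100 = 56.71%

56.71


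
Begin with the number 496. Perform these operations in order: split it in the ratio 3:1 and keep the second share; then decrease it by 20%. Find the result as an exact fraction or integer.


Start with 496.
Step 1: Split 3:1, second share = 496 * 1/4 = 124
Step 2: Decrease by 20%: 124 * 80/100 = 496/5
Final result = 496/5

496/5


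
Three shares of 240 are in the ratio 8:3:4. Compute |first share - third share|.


Total parts = 8 + 3 + 4 = 15
Value per part = 240 / 15 = 16
Shares: 8*16=128, 3*16=48, 4*16=64
First share = 128, third share = 64
Difference = |128 - 64| = 64

64


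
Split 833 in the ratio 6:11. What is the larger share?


Total parts = 6 + 11 = 17
Value per part = 833 / 17 = 49
First share = 6 * 49 = 294
Second share = 11 * 49 = 539
Larger share = 539

539


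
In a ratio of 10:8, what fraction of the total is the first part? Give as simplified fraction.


Total parts = 10 + 8 = 18
First part fraction = 10/18
Simplify: 10/18 = 5/9

5/9


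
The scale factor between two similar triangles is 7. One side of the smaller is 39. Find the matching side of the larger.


Similar triangles have proportional sides
Scale factor = 7
Smaller side = 39
Corresponding larger side = 39 * 7
= 273

273


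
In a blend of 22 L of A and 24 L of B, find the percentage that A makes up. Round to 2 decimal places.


Volume of A = 22 L
Volume of B = 24 L
Total volume = 22 + 24 = 46 L
Percentage of A = (22/46) * 100
= 47.83%

47.83


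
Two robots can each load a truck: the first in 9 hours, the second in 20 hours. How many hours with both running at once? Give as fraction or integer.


Rate of A = 1/9 job per hour
Rate of B = 1/20 job per hour
Combined rate = 1/9 + 1/20
Find common denominator: (20 + 9)/(9*20) = 29/180
Combined rate = 29/180 job per hour
Time together = 1 / (29/180) = 180/29 hours

180/29


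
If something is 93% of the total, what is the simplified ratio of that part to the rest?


Part = 93%, Remainder = 7%
Ratio = 93:7
GCD(93, 7) = 1
Simplify: 93:7 = 93:7

93:7


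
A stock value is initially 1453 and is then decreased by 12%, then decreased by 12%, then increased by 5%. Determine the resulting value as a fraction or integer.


Start: 1453
Step 1: decrease by 12% => multiply by 88/100
  1453 * 88/100 = 31966/25
Step 2: decrease by 12% => multiply by 88/100
  31966/25 * 88/100 = 703252/625
Step 3: increase by 5% => multiply by 105/100
  703252/625 * 105/100 = 3692073/3125
Final value = 3692073/3125

3692073/3125


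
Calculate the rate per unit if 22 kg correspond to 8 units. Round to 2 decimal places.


Total kg = 22
Number of units = 8
Unit rate = 22 / 8
= 2.75 kg per unit

2.75


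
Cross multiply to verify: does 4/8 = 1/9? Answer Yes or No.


Cross multiply to check 4/8 = 1/9
Left cross product: 4 * 9 = 36
Right cross product: 8 * 1 = 8
36 != 8
Not equal, so proportions differ => No

No


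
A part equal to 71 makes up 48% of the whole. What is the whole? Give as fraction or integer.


Given: 71 is 48% of the whole
Set up: 71 = 48/100 * whole
whole = 71 * 100 / 48
whole = 7100 / 48
whole = 1775/12

1775/12


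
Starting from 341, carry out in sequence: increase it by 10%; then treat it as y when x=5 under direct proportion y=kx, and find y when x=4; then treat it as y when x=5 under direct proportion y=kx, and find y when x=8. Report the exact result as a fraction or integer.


Start with 341.
Step 1: Increase by 10%: 341 * 110/100 = 3751/10
Step 2: Direct prop: k = (3751/10)/5; new y = k*4 = 3751/10*4/5 = 7502/25
Step 3: Direct prop: k = (7502/25)/5; new y = k*8 = 7502/25*8/5 = 60016/125
Final result = 60016/125

60016/125


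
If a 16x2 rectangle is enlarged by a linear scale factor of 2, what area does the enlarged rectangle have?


Original dimensions: 16 x 2
Enlargement factor = 2
New width = 16 * 2 = 32
New height = 2 * 2 = 4
New area = 32 * 4 = 128

128


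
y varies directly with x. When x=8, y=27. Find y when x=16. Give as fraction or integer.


Direct proportion: y = kx
Find k: k = 27/8 = 27/8
Compute y at x=16: y = 27/8 * 16
y = 54

54


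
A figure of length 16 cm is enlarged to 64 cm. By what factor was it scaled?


Original length = 16 cm
Scaled length = 64 cm
Scale factor = 64 / 16
= 4

4


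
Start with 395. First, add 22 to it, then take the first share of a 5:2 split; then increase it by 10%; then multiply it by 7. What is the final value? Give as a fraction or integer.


Start with 395.
Step 1: Add 22: 395+22=417; split 5:2 first = 417*5/7 = 2085/7
Step 2: Increase by 10%: 2085/7 * 110/100 = 4587/14
Step 3: Multiply by 7: 4587/14 * 7 = 4587/2
Final result = 4587/2

4587/2


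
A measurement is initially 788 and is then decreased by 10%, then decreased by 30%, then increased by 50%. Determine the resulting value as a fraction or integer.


Start: 788
Step 1: decrease by 10% => multiply by 90/100
  788 * 90/100 = 3546/5
Step 2: decrease by 30% => multiply by 70/100
  3546/5 * 70/100 = 12411/25
Step 3: increase by 50% => multiply by 150/100
  12411/25 * 150/100 = 37233/50
Final value = 37233/50

37233/50


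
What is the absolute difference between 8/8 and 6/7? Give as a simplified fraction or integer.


Simplify: 8/8 = 1 and 6/7 = 6/7
Find common denominator: LCD = 7
Convert: 7/7 and 6/7
Difference = |7 - 6|/7 = 1/7
Simplified = 1/7

1/7


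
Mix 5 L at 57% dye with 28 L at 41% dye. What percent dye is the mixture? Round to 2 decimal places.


Solute in mixture 1 = 57% of 5 L = 5*57/100 = 57/20 L
Solute in mixture 2 = 41% of 28 L = 28*41/100 = 287/25 L
Total solute = 57/20 + 287/25 = 1433/100 L
Total volume = 5 + 28 = 33 L
Final concentration = 1433/100/33 * 100 = 43.42%

43.42


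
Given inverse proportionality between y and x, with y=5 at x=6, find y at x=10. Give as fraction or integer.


Inverse proportion: y = k/x
Find k: k = 6 * 5 = 30
Compute y at x=10: y = 30/10
y = 3

3


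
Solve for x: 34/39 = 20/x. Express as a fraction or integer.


Setting up: 34/39 = 20/x
Cross multiply: 34 * x = 39 * 20
34x = 780
x = 780/34
x = 390/17

390/17


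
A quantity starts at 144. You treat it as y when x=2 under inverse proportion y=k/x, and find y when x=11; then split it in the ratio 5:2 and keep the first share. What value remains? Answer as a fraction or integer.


Start with 144.
Step 1: Inverse prop: k = (144)*2; new y = k/11 = 144*2/11 = 288/11
Step 2: Split 5:2, first share = 288/11 * 5/7 = 1440/77
Final result = 1440/77

1440/77


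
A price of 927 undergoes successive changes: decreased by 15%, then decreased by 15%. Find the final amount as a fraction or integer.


Start: 927
Step 1: decrease by 15% => multiply by 85/100
  927 * 85/100 = 15759/20
Step 2: decrease by 15% => multiply by 85/100
  15759/20 * 85/100 = 267903/400
Final value = 267903/400

267903/400


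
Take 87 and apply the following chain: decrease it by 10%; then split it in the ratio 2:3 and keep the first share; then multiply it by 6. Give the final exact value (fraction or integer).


Start with 87.
Step 1: Decrease by 10%: 87 * 90/100 = 783/10
Step 2: Split 2:3, first share = 783/10 * 2/5 = 783/25
Step 3: Multiply by 6: 783/25 * 6 = 4698/25
Final result = 4698/25

4698/25


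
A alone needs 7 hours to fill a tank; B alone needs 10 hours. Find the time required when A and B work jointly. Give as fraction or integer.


Rate of A = 1/7 job per hour
Rate of B = 1/10 job per hour
Combined rate = 1/7 + 1/10
Find common denominator: (10 + 7)/(7*10) = 17/70
Combined rate = 17/70 job per hour
Time together = 1 / (17/70) = 70/17 hours

70/17


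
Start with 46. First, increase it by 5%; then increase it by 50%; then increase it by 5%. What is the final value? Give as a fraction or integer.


Start with 46.
Step 1: Increase by 5%: 46 * 105/100 = 483/10
Step 2: Increase by 50%: 483/10 * 150/100 = 1449/20
Step 3: Increase by 5%: 1449/20 * 105/100 = 30429/400
Final result = 30429/400

30429/400


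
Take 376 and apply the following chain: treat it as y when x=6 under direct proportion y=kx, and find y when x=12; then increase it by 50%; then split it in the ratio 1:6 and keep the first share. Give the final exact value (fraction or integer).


Start with 376.
Step 1: Direct prop: k = (376)/6; new y = k*12 = 376*12/6 = 752
Step 2: Increase by 50%: 752 * 150/100 = 1128
Step 3: Split 1:6, first share = 1128 * 1/7 = 1128/7
Final result = 1128/7

1128/7


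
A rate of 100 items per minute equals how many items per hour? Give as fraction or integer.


Converting from per minute to per hour
Rate = 100 items per minute
Multiply by 60: 100 * 60
= 6000 items per hour

6000


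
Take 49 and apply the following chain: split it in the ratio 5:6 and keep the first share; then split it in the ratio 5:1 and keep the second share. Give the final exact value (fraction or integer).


Start with 49.
Step 1: Split 5:6, first share = 49 * 5/11 = 245/11
Step 2: Split 5:1, second share = 245/11 * 1/6 = 245/66
Final result = 245/66

245/66


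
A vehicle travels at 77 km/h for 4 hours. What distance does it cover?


Using distance = speed * time
Speed = 77 km/h
Time = 4 hours
Distance = 77 * 4
= 308 km

308


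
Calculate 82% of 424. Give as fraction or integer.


Compute 82% of 424
Convert percentage: 82% = 82/100
Multiply: 424 * 82/100
= 34768/100
= 8692/25

8692/25


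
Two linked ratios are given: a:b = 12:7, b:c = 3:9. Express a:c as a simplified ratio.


Given a:b = 12:7 and b:c = 3:9
Make b consistent. Multiply first ratio by 3: a:b = 36:21
Multiply second ratio by 7: b:c = 21:63
Now b = 21 in both, so a:b:c = 36:21:63
Therefore a:c = 36:63
Simplify by GCD: a:c = 4:7

4:7


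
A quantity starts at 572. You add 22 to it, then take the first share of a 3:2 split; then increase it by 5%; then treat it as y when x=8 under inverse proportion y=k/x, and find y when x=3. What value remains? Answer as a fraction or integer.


Start with 572.
Step 1: Add 22: 572+22=594; split 3:2 first = 594*3/5 = 1782/5
Step 2: Increase by 5%: 1782/5 * 105/100 = 18711/50
Step 3: Inverse prop: k = (18711/50)*8; new y = k/3 = 18711/50*8/3 = 24948/25
Final result = 24948/25

24948/25


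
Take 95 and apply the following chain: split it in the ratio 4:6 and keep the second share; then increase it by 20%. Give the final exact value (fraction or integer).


Start with 95.
Step 1: Split 4:6, second share = 95 * 6/10 = 57
Step 2: Increase by 20%: 57 * 120/100 = 342/5
Final result = 342/5

342/5


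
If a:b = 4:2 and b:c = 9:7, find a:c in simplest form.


Given a:b = 4:2 and b:c = 9:7
Make b consistent. Multiply first ratio by 9: a:b = 36:18
Multiply second ratio by 2: b:c = 18:14
Now b = 18 in both, so a:b:c = 36:18:14
Therefore a:c = 36:14
Simplify by GCD: a:c = 18:7

18:7


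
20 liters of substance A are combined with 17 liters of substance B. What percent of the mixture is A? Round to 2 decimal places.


Volume of A = 20 L
Volume of B = 17 L
Total volume = 20 + 17 = 37 L
Percentage of A = (20/37) * 100
= 54.05%

54.05


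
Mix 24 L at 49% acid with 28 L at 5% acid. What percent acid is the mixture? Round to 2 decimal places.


Solute in mixture 1 = 49% of 24 L = 24*49/100 = 294/25 L
Solute in mixture 2 = 5% of 28 L = 28*5/100 = 7/5 L
Total solute = 294/25 + 7/5 = 329/25 L
Total volume = 24 + 28 = 52 L
Final concentration = 329/25/52 * 100 = 25.31%

25.31


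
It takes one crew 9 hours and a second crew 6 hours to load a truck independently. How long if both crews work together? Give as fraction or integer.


Rate of A = 1/9 job per hour
Rate of B = 1/6 job per hour
Combined rate = 1/9 + 1/6
Find common denominator: (6 + 9)/(9*6) = 15/54
Combined rate = 5/18 job per hour
Time together = 1 / (5/18) = 18/5 hours

18/5


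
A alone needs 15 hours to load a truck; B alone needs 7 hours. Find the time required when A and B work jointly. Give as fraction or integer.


Rate of A = 1/15 job per hour
Rate of B = 1/7 job per hour
Combined rate = 1/15 + 1/7
Find common denominator: (7 + 15)/(15*7) = 22/105
Combined rate = 22/105 job per hour
Time together = 1 / (22/105) = 105/22 hours

105/22


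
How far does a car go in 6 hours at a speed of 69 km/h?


Using distance = speed * time
Speed = 69 km/h
Time = 6 hours
Distance = 69 * 6
= 414 km

414


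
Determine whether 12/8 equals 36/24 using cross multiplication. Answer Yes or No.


Cross multiply to check 12/8 = 36/24
Left cross product: 12 * 24 = 288
Right cross product: 8 * 36 = 288
288 = 288
Equal, so proportions match => Yes

Yes


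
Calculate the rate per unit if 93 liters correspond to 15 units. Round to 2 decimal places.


Total liters = 93
Number of units = 15
Unit rate = 93 / 15
= 6.20 liters per unit

6.20


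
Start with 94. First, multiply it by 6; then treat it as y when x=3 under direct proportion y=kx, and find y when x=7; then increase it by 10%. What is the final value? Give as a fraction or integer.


Start with 94.
Step 1: Multiply by 6: 94 * 6 = 564
Step 2: Direct prop: k = (564)/3; new y = k*7 = 564*7/3 = 1316
Step 3: Increase by 10%: 1316 * 110/100 = 7238/5
Final result = 7238/5

7238/5


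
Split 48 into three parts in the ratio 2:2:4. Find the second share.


Ratio = 2:2:4
Total parts = 2 + 2 + 4 = 8
Value per part = 48 / 8 = 6
First share = 2 * 6 = 12
Middle share = 2 * 6 = 12
Third share = 4 * 6 = 24

12


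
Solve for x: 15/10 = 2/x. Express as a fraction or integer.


Setting up: 15/10 = 2/x
Cross multiply: 15 * x = 10 * 2
15x = 20
x = 20/15
x = 4/3

4/3


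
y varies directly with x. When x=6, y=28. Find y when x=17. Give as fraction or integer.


Direct proportion: y = kx
Find k: k = 28/6 = 14/3
Compute y at x=17: y = 14/3 * 17
y = 238/3

238/3


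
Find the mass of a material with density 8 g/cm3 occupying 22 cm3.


Using mass = density * volume
Density = 8 g/cm3
Volume = 22 cm3
Mass = 8 * 22
= 176 g

176


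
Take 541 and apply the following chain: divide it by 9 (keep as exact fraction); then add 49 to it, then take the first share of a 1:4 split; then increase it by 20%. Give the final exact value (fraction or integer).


Start with 541.
Step 1: Divide by 9: 541 / 9 = 541/9
Step 2: Add 49: 541/9+49=982/9; split 1:4 first = 982/9*1/5 = 982/45
Step 3: Increase by 20%: 982/45 * 120/100 = 1964/75
Final result = 1964/75

1964/75
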